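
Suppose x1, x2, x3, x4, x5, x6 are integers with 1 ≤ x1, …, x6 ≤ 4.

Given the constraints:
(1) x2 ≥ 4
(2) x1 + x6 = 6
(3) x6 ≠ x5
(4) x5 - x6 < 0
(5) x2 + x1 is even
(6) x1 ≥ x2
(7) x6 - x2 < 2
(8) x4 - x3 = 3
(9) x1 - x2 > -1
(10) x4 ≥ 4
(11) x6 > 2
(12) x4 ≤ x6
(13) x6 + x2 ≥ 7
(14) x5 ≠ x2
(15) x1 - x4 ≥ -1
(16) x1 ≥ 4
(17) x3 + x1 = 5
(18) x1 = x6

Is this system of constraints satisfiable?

From constraints 1 and 6: x1 ≥ x2 ≥ 4. From constraints 10 and 12: x6 ≥ x4 ≥ 4. Hence x1 + x6 ≥ 8. But constraint 2 requires x1 + x6 = 6, and 6 < 8. Contradiction.

Unsatisfiable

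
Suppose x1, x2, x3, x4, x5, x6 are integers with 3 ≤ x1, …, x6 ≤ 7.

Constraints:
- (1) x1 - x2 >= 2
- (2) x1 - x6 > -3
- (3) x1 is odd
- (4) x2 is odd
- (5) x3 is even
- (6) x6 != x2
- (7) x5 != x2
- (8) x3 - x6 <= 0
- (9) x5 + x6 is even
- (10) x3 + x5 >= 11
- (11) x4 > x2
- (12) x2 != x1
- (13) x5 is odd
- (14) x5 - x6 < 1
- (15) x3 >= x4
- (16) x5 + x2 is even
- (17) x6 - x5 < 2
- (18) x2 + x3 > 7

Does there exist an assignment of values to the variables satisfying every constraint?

Try x1 = 7, x2 = 3, x3 = 6, x4 = 6, x5 = 7, x6 = 7.
Check constraint 1: x1 - x2 = 4; constraint 2: x1 - x6 = 0; constraint 8: x3 - x6 = -1. The remaining constraints are straightforward to verify.

Satisfiable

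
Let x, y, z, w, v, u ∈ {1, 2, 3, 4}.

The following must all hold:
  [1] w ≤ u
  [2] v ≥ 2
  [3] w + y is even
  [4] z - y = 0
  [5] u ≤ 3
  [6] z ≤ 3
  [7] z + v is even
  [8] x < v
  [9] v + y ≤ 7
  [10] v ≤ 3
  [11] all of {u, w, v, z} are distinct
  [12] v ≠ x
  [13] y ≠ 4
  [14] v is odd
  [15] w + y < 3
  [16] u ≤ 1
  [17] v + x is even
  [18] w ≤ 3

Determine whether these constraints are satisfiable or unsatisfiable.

Constraints 5, 6, 10, and 18 confine each of u, w, v, z to the 3 values {1, …, 3} (the domain already gives each ≥ 1).
Constraint 11 requires all 4 of them to be distinct, but only 3 values are available — impossible by the pigeonhole principle.

Unsatisfiable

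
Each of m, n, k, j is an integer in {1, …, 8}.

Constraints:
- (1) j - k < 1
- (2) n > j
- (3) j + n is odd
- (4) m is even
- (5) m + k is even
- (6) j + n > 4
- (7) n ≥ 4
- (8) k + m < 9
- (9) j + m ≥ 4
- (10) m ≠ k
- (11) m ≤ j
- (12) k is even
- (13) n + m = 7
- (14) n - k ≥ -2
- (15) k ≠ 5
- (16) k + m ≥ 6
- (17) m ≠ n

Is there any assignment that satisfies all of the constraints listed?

Satisfiable

Try m = 2, n = 5, k = 4, j = 2.
Check constraint 1: j - k = -2; constraint 6: j + n = 7. The remaining constraints are straightforward to verify.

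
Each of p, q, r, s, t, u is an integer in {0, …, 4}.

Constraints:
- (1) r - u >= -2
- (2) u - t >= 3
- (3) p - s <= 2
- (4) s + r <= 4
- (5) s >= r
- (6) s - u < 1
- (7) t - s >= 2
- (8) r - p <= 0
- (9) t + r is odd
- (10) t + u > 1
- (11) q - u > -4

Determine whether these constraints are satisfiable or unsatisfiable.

Unsatisfiable

Constraints 1, 2, 3, 7, and 8 give s − p ≥ -2, p − r ≥ 0, r − u ≥ -2, u − t ≥ 3, t − s ≥ 2.
Adding all 5 inequalities: the left sides telescope to 0, and the right sides sum to (-2) + 0 + (-2) + 3 + 2 = 1. So 0 ≥ 1, which is false.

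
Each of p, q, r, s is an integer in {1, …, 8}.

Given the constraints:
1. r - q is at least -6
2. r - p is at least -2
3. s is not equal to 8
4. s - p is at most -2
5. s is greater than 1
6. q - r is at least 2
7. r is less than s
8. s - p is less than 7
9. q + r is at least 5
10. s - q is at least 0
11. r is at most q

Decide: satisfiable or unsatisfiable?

Constraints 2, 4, 6, and 10 give p − s ≥ 2, s − q ≥ 0, q − r ≥ 2, r − p ≥ -2.
Adding all 4 inequalities: the left sides telescope to 0, and the right sides sum to 2 + 0 + 2 + (-2) = 2. So 0 ≥ 2, which is false.

Unsatisfiable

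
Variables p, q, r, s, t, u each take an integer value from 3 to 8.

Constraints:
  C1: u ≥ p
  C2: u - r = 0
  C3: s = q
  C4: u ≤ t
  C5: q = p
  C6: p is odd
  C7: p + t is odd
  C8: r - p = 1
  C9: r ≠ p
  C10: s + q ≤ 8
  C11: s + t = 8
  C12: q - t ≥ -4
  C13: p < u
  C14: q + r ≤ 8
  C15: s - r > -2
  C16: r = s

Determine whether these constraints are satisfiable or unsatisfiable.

From constraints 3, 5, and 16, r = s = q = p, so r = p. But constraint 9 says r ≠ p. Contradiction.

Unsatisfiable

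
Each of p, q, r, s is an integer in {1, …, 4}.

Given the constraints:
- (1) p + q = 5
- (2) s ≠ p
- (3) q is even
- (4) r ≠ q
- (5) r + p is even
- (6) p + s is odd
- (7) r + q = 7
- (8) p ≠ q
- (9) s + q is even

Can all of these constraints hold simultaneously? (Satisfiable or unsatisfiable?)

Satisfiable

The assignment p = 1, q = 4, r = 3, s = 2 works:
  constraint 1 holds since p + q = 5.
  constraint 3 holds since q = 4 is even.
  constraint 7 holds since r + q = 7.
The rest check out directly.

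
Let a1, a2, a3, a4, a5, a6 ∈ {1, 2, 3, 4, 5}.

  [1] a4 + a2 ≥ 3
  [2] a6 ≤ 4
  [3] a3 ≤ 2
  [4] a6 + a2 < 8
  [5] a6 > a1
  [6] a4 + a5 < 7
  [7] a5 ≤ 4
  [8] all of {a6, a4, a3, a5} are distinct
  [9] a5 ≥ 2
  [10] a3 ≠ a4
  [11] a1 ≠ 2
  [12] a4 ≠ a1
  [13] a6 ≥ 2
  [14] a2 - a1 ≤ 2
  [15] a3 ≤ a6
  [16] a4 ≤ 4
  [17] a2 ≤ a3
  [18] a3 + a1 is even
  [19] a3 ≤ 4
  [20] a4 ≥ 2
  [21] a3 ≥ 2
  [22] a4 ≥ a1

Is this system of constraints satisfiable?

Unsatisfiable

Constraints 2, 7, 9, 13, 16, 19, 20, and 21 confine each of a6, a4, a3, a5 to the 3 values {2, …, 4}.
Constraint 8 requires all 4 of them to be distinct, but only 3 values are available — impossible by the pigeonhole principle.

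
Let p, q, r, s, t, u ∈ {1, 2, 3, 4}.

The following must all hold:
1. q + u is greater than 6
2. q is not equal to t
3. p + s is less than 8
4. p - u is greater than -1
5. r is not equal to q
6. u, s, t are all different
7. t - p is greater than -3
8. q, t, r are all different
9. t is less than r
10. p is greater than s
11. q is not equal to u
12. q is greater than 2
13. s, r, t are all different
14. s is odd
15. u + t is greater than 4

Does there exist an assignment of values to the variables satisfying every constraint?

Setting (p, q, r, s, t, u) = (4, 3, 4, 3, 2, 4) satisfies everything: constraint 1: q + u = 7; constraint 3: p + s = 7, and the others follow.

Satisfiable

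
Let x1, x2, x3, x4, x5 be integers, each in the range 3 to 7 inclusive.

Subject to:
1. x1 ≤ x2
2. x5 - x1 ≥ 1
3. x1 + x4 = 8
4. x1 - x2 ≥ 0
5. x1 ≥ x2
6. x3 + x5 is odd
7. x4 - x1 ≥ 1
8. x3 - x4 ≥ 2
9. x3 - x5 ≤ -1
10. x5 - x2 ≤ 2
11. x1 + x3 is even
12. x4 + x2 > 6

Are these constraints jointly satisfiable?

Constraints 4, 7, 8, 9, and 10 give x3 − x4 ≥ 2, x4 − x1 ≥ 1, x1 − x2 ≥ 0, x2 − x5 ≥ -2, x5 − x3 ≥ 1.
Adding all 5 inequalities: the left sides telescope to 0, and the right sides sum to 2 + 1 + 0 + (-2) + 1 = 2. So 0 ≥ 2, which is false.

Unsatisfiable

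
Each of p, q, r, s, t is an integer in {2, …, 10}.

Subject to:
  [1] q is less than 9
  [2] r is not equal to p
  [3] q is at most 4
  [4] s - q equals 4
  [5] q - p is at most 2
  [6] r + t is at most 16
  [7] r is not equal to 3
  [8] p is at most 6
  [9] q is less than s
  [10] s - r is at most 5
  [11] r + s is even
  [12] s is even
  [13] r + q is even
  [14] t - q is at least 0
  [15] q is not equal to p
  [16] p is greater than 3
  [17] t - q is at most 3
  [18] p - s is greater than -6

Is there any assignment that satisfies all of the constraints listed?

The assignment p = 5, q = 4, r = 6, s = 8, t = 7 works:
  constraint 4 holds since s - q = 4.
  constraint 5 holds since q - p = -1.
The rest check out directly.

Satisfiable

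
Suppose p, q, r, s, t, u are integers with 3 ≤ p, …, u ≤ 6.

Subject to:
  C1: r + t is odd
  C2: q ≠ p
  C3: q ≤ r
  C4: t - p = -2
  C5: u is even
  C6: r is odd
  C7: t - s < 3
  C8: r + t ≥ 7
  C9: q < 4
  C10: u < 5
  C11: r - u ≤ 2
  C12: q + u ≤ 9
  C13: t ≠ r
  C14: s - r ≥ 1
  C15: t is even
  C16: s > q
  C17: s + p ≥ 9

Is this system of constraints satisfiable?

Take p = 6, q = 3, r = 3, s = 4, t = 4, u = 4. Then constraint 4: t - p = -2; constraint 7: t - s = 0; constraint 8: r + t = 7, and every other listed constraint is also met.

Satisfiable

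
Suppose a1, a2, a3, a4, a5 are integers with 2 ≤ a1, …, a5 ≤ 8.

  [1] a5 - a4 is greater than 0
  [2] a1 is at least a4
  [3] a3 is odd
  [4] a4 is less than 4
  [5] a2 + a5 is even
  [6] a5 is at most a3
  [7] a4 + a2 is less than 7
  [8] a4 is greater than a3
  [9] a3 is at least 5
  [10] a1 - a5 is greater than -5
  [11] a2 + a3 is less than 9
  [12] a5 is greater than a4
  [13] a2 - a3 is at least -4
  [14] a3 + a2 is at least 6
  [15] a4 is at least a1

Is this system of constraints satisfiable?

Unsatisfiable

Constraints 1, 6, and 8 give a3 < a4, a4 < a5, a5 ≤ a3. Chaining: a3 < a4 < a5 ≤ a3, which forces a3 < a3 — impossible.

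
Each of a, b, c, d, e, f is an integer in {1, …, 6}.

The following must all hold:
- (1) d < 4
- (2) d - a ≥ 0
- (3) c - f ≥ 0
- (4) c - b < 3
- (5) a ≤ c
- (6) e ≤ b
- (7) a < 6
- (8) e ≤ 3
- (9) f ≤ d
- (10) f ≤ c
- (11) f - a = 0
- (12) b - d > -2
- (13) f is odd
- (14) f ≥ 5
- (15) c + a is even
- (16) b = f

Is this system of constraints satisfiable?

From constraints 9 and 14: d ≥ f and f ≥ 5, so d ≥ 5. From constraint 1: d ≤ 3. But 3 < 5, so no value of d works.

Unsatisfiable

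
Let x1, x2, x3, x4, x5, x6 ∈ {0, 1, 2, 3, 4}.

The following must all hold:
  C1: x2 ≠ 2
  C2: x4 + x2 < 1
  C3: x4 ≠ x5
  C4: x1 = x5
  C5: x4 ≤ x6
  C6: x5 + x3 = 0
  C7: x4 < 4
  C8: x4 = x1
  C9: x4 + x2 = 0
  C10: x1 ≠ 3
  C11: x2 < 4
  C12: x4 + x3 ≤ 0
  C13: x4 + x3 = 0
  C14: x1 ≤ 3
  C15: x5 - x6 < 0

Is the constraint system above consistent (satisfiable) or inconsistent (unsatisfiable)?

From constraints 4 and 8, x4 = x1 = x5, so x4 = x5. But constraint 3 says x4 ≠ x5. Contradiction.

Unsatisfiable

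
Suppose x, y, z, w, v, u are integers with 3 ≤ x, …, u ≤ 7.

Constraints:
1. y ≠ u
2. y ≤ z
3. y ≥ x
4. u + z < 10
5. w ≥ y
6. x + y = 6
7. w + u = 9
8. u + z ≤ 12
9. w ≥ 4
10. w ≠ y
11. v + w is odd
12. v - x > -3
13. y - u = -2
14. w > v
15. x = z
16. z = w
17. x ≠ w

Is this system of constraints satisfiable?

Unsatisfiable

From constraints 15 and 16, x = z = w, so x = w. But constraint 17 says x ≠ w. Contradiction.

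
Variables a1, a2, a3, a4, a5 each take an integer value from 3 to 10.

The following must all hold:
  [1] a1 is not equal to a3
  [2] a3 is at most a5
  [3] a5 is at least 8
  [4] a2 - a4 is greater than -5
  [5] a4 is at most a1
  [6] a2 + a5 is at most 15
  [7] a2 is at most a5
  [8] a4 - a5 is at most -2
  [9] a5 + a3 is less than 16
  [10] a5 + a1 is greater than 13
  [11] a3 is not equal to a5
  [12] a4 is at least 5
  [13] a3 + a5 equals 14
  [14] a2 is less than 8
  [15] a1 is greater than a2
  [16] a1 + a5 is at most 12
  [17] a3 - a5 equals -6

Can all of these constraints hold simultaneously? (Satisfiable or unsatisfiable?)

From constraints 5 and 12: a1 ≥ a4 ≥ 5. From constraint 3: a5 ≥ 8. Hence a1 + a5 ≥ 13. But constraint 16 requires a1 + a5 ≤ 12, and 12 < 13. Contradiction.

Unsatisfiable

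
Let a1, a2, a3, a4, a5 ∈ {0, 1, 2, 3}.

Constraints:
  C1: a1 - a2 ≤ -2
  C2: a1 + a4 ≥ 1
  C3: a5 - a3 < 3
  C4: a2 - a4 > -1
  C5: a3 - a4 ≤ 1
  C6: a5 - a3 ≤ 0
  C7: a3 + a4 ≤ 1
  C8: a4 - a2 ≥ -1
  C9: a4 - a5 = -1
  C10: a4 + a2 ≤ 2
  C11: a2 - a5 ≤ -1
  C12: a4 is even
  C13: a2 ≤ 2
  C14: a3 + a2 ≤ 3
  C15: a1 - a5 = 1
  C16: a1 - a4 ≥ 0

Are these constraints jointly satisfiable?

Constraints 1, 5, 6, 11, and 16 give a1 − a4 ≥ 0, a4 − a3 ≥ -1, a3 − a5 ≥ 0, a5 − a2 ≥ 1, a2 − a1 ≥ 2.
Adding all 5 inequalities: the left sides telescope to 0, and the right sides sum to 0 + (-1) + 0 + 1 + 2 = 2. So 0 ≥ 2, which is false.

Unsatisfiable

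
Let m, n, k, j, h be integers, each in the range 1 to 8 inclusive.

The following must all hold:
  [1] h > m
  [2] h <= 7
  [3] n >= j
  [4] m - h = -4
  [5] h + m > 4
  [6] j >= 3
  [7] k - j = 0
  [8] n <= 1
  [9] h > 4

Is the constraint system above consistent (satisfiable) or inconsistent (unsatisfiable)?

From constraints 3 and 6: n ≥ j and j ≥ 3, so n ≥ 3. From constraint 8: n ≤ 1. But 1 < 3, so no value of n works.

Unsatisfiable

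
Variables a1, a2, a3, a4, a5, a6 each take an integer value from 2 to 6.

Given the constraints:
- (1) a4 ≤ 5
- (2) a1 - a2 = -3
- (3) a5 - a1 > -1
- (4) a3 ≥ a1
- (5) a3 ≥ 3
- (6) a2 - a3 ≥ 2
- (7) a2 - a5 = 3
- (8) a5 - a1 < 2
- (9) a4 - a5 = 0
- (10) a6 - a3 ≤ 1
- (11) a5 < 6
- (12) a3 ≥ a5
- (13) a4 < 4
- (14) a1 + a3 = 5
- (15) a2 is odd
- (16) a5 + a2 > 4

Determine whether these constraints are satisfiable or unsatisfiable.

One satisfying assignment is a1 = 2, a2 = 5, a3 = 3, a4 = 2, a5 = 2, a6 = 2.
For the less obvious constraints — constraint 2: a1 - a2 = -3; constraint 3: a5 - a1 = 0; constraint 6: a2 - a3 = 2 — and the others hold by inspection.

Satisfiable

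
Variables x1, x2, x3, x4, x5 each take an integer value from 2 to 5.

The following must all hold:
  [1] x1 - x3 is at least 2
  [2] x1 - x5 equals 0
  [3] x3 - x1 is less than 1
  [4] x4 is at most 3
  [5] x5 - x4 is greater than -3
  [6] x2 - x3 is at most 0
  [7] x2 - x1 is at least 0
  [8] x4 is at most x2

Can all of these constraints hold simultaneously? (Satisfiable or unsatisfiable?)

Unsatisfiable

Constraints 1, 6, and 7 give x3 − x2 ≥ 0, x2 − x1 ≥ 0, x1 − x3 ≥ 2.
Adding all 3 inequalities: the left sides telescope to 0, and the right sides sum to 0 + 0 + 2 = 2. So 0 ≥ 2, which is false.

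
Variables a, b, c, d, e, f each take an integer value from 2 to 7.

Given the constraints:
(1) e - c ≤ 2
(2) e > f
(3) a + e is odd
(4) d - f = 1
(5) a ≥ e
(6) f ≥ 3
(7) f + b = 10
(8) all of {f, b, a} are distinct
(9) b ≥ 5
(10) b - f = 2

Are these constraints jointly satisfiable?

One satisfying assignment is a = 7, b = 6, c = 6, d = 5, e = 6, f = 4.
For the less obvious constraints — constraint 1: e - c = 0; constraint 4: d - f = 1; constraint 7: f + b = 10 — and the others hold by inspection.

Satisfiable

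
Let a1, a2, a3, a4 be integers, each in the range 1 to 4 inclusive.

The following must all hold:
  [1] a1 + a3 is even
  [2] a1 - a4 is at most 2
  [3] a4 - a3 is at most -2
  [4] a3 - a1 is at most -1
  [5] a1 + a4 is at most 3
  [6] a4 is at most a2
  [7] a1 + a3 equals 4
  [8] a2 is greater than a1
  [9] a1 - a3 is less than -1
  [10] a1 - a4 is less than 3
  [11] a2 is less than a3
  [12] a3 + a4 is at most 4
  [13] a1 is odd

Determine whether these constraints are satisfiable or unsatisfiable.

Constraints 2, 3, and 4 give a4 − a1 ≥ -2, a1 − a3 ≥ 1, a3 − a4 ≥ 2.
Adding all 3 inequalities: the left sides telescope to 0, and the right sides sum to (-2) + 1 + 2 = 1. So 0 ≥ 1, which is false.

Unsatisfiable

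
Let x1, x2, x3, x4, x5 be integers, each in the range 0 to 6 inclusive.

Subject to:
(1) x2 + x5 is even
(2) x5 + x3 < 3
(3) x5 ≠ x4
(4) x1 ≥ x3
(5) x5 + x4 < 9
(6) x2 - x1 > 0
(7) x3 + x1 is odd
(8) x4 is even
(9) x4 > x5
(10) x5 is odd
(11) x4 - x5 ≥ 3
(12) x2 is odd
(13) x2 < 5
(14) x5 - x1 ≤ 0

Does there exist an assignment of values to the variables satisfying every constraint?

Setting (x1, x2, x3, x4, x5) = (1, 3, 0, 6, 1) satisfies everything: constraint 2: x5 + x3 = 1; constraint 5: x5 + x4 = 7; constraint 6: x2 - x1 = 2, and the others follow.

Satisfiable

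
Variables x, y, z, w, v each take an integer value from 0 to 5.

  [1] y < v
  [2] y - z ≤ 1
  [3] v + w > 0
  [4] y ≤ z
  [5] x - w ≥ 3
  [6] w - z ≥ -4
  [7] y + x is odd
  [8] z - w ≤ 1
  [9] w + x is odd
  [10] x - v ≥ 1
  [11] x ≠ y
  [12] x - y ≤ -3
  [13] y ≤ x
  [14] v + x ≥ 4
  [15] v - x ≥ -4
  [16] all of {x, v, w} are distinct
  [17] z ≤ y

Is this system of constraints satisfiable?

Unsatisfiable

Constraints 2, 5, 6, and 12 give w − z ≥ -4, z − y ≥ -1, y − x ≥ 3, x − w ≥ 3.
Adding all 4 inequalities: the left sides telescope to 0, and the right sides sum to (-4) + (-1) + 3 + 3 = 1. So 0 ≥ 1, which is false.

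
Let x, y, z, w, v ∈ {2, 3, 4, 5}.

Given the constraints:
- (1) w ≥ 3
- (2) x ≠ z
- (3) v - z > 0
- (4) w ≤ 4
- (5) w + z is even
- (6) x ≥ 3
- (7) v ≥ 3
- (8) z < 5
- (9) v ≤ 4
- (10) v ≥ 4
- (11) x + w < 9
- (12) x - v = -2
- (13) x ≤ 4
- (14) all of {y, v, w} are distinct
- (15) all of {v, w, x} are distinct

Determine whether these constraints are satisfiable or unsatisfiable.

Constraints 1, 4, 6, 7, 9, and 13 confine each of v, w, x to the 2 values {3, 4}.
Constraint 15 requires all 3 of them to be distinct, but only 2 values are available — impossible by the pigeonhole principle.

Unsatisfiable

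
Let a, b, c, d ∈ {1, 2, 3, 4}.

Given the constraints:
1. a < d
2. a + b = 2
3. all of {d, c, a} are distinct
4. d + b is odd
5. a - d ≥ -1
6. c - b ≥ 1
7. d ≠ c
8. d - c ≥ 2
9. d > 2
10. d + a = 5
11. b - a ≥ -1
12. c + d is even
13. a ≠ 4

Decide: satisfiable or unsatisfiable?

Constraints 5, 6, 8, and 11 give b − a ≥ -1, a − d ≥ -1, d − c ≥ 2, c − b ≥ 1.
Adding all 4 inequalities: the left sides telescope to 0, and the right sides sum to (-1) + (-1) + 2 + 1 = 1. So 0 ≥ 1, which is false.

Unsatisfiable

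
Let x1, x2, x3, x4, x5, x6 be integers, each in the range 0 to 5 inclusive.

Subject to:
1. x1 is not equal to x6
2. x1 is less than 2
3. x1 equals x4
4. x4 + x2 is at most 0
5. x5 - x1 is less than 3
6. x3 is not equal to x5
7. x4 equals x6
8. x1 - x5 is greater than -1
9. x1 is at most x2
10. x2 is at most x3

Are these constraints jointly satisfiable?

Unsatisfiable

From constraints 3 and 7, x1 = x4 = x6, so x1 = x6. But constraint 1 says x1 ≠ x6. Contradiction.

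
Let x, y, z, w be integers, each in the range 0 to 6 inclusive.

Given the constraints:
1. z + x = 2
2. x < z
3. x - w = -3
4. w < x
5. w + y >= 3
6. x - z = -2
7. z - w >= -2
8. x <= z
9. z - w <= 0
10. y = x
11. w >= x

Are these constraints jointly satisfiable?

Constraints 2, 4, and 9 give x < z, z ≤ w, w < x. Chaining: x < z ≤ w < x, which forces x < x — impossible.

Unsatisfiable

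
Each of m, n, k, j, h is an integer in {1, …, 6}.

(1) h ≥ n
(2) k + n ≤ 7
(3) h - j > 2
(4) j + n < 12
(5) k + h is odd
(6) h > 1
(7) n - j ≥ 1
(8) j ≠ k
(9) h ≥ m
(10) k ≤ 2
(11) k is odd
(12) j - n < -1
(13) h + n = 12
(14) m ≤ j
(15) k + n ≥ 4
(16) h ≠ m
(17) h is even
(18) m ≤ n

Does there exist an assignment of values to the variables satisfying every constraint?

Setting (m, n, k, j, h) = (1, 6, 1, 3, 6) satisfies everything: constraint 2: k + n = 7; constraint 3: h - j = 3; constraint 4: j + n = 9, and the others follow.

Satisfiable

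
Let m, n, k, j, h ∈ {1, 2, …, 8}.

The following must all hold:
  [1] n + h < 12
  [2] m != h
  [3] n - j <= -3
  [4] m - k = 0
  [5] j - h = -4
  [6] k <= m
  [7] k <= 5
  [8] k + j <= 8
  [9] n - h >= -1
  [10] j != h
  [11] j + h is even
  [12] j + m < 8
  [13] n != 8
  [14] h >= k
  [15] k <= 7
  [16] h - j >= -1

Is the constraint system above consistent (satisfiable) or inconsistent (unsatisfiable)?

Constraints 3, 9, and 16 give j − n ≥ 3, n − h ≥ -1, h − j ≥ -1.
Adding all 3 inequalities: the left sides telescope to 0, and the right sides sum to 3 + (-1) + (-1) = 1. So 0 ≥ 1, which is false.

Unsatisfiable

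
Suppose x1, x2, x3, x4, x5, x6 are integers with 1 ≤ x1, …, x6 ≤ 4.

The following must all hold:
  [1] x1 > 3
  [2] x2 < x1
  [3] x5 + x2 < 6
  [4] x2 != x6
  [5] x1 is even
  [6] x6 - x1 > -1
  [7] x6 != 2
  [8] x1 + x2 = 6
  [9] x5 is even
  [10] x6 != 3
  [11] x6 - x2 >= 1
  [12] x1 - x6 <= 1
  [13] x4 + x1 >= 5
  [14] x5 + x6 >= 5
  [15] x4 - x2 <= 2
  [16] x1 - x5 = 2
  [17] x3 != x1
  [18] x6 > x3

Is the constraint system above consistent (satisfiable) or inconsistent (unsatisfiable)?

Setting (x1, x2, x3, x4, x5, x6) = (4, 2, 2, 4, 2, 4) satisfies everything: constraint 3: x5 + x2 = 4; constraint 6: x6 - x1 = 0; constraint 8: x1 + x2 = 6, and the others follow.

Satisfiable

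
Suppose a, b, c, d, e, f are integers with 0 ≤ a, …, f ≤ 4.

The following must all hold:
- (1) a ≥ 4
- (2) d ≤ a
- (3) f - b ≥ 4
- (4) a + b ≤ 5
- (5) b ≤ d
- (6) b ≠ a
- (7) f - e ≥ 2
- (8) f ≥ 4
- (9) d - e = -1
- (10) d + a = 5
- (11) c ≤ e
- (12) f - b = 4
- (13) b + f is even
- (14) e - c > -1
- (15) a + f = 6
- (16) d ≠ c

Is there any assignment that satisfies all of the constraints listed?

Unsatisfiable

From constraint 1: a ≥ 4. From constraint 8: f ≥ 4. Hence a + f ≥ 8. But constraint 15 requires a + f = 6, and 6 < 8. Contradiction.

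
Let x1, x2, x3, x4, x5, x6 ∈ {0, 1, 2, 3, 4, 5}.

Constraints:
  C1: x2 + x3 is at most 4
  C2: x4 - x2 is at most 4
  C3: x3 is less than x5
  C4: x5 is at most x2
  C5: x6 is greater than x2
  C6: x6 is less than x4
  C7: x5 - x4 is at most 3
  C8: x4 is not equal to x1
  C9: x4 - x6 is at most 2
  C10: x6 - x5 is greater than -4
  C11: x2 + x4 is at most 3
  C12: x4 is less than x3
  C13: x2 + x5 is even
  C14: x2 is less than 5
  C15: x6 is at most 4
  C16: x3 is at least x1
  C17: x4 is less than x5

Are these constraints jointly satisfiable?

Unsatisfiable

Constraints 3, 4, 5, 6, and 12 give x3 < x5, x5 ≤ x2, x2 < x6, x6 < x4, x4 < x3. Chaining: x3 < x5 ≤ x2 < x6 < x4 < x3, which forces x3 < x3 — impossible.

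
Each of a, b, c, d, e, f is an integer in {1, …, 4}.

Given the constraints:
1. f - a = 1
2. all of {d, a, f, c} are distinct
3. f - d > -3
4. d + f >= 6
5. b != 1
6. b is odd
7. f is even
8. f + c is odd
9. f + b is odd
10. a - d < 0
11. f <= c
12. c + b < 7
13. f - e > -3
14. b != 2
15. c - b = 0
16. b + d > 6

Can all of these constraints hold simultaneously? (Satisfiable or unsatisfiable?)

Setting (a, b, c, d, e, f) = (1, 3, 3, 4, 3, 2) satisfies everything: constraint 1: f - a = 1; constraint 3: f - d = -2, and the others follow.

Satisfiable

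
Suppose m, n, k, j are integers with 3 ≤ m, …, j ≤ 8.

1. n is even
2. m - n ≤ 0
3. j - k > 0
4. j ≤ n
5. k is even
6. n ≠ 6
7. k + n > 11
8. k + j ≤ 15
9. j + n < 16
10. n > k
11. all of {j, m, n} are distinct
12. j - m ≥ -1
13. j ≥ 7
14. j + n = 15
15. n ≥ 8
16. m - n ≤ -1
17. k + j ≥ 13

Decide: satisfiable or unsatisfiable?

Satisfiable

Take m = 5, n = 8, k = 6, j = 7. Then constraint 2: m - n = -3; constraint 3: j - k = 1; constraint 7: k + n = 14, and every other listed constraint is also met.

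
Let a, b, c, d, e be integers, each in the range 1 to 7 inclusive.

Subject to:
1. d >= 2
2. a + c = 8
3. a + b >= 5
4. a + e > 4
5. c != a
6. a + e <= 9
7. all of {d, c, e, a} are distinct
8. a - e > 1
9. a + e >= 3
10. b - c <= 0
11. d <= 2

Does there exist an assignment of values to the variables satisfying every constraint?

Satisfiable

Setting (a, b, c, d, e) = (5, 1, 3, 2, 1) satisfies everything: constraint 2: a + c = 8; constraint 3: a + b = 6; constraint 4: a + e = 6, and the others follow.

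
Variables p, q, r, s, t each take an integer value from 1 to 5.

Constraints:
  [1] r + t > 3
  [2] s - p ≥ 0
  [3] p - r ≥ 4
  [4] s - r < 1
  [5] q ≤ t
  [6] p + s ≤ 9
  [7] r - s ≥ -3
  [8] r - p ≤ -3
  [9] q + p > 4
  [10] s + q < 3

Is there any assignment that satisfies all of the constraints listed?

Constraints 2, 3, and 7 give r − s ≥ -3, s − p ≥ 0, p − r ≥ 4.
Adding all 3 inequalities: the left sides telescope to 0, and the right sides sum to (-3) + 0 + 4 = 1. So 0 ≥ 1, which is false.

Unsatisfiable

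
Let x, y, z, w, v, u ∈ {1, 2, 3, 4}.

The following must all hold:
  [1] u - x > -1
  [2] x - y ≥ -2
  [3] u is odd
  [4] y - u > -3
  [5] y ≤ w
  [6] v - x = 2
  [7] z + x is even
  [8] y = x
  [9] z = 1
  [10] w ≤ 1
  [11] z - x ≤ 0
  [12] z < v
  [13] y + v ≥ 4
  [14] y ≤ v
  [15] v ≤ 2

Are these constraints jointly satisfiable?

Unsatisfiable

From constraints 5 and 10: y ≤ w ≤ 1. From constraint 15: v ≤ 2. Hence y + v ≤ 3. But constraint 13 requires y + v ≥ 4, and 4 > 3. Contradiction.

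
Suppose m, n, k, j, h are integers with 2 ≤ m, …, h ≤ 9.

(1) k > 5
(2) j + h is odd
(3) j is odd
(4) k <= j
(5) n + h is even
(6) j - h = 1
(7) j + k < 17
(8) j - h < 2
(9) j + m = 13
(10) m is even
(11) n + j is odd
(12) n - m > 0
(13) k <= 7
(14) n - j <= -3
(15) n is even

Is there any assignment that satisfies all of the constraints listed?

One satisfying assignment is m = 4, n = 6, k = 7, j = 9, h = 8.
For the less obvious constraints — constraint 6: j - h = 1; constraint 7: j + k = 16; constraint 8: j - h = 1 — and the others hold by inspection.

Satisfiable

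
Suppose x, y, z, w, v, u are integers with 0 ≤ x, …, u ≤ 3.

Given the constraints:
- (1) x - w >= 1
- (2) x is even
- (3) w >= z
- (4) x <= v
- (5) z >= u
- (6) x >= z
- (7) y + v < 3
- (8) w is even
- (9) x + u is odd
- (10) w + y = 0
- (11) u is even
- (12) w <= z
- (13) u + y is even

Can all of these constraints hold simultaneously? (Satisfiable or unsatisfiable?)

Unsatisfiable

Constraint 2 makes x even and constraint 11 makes u even, so x + u must be even. Constraint 9 says x + u is odd — contradiction.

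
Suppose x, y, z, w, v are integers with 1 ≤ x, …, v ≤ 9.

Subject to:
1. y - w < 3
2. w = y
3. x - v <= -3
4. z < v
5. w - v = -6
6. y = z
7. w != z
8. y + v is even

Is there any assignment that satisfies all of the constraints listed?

From constraints 2 and 6, w = y = z, so w = z. But constraint 7 says w ≠ z. Contradiction.

Unsatisfiable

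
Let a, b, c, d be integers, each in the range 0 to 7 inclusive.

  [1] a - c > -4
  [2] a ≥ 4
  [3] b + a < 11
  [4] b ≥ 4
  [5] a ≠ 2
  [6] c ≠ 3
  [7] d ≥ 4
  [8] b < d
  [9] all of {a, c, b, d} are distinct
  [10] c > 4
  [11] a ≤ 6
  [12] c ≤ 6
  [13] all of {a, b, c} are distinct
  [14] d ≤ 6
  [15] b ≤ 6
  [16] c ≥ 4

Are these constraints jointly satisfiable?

Unsatisfiable

Constraints 2, 4, 7, 11, 12, 14, 15, and 16 confine each of a, c, b, d to the 3 values {4, …, 6}.
Constraint 9 requires all 4 of them to be distinct, but only 3 values are available — impossible by the pigeonhole principle.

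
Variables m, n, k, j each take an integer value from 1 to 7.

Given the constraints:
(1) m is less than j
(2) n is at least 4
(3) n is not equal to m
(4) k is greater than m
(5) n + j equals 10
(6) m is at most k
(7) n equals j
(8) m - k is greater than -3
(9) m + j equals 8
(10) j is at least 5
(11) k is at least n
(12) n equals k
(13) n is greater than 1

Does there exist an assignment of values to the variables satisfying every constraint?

Take m = 3, n = 5, k = 5, j = 5. Then constraint 5: n + j = 10; constraint 8: m - k = -2, and every other listed constraint is also met.

Satisfiable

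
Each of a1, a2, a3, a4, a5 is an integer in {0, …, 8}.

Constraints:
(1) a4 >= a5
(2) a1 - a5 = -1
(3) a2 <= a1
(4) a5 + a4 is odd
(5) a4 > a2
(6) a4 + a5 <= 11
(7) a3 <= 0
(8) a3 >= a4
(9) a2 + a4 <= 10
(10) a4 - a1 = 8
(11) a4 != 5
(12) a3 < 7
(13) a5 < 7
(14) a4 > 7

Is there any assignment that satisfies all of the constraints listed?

Unsatisfiable

From constraint 14: a4 ≥ 8. From constraints 7 and 8: a4 ≤ a3 and a3 ≤ 0, so a4 ≤ 0. But 0 < 8, so no value of a4 works.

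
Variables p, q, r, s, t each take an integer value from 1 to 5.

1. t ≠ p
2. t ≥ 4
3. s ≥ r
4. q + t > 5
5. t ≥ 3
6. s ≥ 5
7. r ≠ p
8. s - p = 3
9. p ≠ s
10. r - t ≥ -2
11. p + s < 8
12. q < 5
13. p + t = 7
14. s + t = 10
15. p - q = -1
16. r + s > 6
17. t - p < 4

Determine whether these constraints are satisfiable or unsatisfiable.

One satisfying assignment is p = 2, q = 3, r = 4, s = 5, t = 5.
For the less obvious constraints — constraint 4: q + t = 8; constraint 8: s - p = 3 — and the others hold by inspection.

Satisfiable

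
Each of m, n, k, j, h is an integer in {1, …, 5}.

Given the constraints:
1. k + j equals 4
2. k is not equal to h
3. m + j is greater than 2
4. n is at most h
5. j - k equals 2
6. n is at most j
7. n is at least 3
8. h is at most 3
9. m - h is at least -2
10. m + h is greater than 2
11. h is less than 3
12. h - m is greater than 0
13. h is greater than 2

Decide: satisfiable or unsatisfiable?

Unsatisfiable

From constraints 4 and 7: h ≥ n and n ≥ 3, so h ≥ 3. From constraint 11: h ≤ 2. But 2 < 3, so no value of h works.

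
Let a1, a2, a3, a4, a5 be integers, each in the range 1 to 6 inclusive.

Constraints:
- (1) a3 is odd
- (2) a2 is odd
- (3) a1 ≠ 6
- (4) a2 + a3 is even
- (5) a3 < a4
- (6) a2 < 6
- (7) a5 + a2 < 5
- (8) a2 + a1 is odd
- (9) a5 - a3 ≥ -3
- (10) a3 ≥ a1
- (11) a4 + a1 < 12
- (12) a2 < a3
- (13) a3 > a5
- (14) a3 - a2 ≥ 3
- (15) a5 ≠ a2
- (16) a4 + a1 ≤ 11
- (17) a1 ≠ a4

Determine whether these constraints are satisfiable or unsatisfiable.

Take a1 = 4, a2 = 1, a3 = 5, a4 = 6, a5 = 2. Then constraint 7: a5 + a2 = 3; constraint 9: a5 - a3 = -3; constraint 11: a4 + a1 = 10, and every other listed constraint is also met.

Satisfiable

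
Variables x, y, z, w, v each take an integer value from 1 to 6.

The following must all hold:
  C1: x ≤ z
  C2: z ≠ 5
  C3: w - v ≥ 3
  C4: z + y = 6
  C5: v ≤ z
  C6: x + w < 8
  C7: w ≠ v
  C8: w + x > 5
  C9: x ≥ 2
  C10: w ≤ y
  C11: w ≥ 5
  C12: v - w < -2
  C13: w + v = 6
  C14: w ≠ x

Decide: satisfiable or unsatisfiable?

Unsatisfiable

From constraints 1 and 9: z ≥ x ≥ 2. From constraints 10 and 11: y ≥ w ≥ 5. Hence z + y ≥ 7. But constraint 4 requires z + y = 6, and 6 < 7. Contradiction.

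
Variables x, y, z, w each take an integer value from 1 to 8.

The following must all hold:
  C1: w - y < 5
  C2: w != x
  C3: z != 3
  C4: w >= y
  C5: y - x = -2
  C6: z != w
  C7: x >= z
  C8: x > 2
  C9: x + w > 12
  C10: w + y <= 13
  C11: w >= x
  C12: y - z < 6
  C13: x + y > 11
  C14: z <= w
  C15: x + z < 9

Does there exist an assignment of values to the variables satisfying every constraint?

Satisfiable

One satisfying assignment is x = 7, y = 5, z = 1, w = 8.
For the less obvious constraints — constraint 1: w - y = 3; constraint 5: y - x = -2; constraint 9: x + w = 15 — and the others hold by inspection.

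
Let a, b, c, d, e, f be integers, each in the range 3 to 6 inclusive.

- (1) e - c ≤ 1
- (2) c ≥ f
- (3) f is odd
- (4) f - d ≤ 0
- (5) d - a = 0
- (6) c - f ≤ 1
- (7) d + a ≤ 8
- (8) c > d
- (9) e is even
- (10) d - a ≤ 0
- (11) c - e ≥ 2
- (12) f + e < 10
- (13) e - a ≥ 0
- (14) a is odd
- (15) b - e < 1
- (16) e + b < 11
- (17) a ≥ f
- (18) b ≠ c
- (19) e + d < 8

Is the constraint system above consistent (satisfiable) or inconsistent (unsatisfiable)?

Constraints 4, 6, 10, 11, and 13 give f − c ≥ -1, c − e ≥ 2, e − a ≥ 0, a − d ≥ 0, d − f ≥ 0.
Adding all 5 inequalities: the left sides telescope to 0, and the right sides sum to (-1) + 2 + 0 + 0 + 0 = 1. So 0 ≥ 1, which is false.

Unsatisfiable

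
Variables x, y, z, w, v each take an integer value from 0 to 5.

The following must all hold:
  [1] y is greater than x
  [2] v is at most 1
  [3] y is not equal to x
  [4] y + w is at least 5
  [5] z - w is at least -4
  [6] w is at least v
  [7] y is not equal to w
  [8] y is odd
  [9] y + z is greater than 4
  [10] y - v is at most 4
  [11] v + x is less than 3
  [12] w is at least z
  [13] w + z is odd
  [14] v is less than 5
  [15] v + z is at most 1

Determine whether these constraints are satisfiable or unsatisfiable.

Satisfiable

Setting (x, y, z, w, v) = (0, 5, 0, 1, 1) satisfies everything: constraint 4: y + w = 6; constraint 5: z - w = -1, and the others follow.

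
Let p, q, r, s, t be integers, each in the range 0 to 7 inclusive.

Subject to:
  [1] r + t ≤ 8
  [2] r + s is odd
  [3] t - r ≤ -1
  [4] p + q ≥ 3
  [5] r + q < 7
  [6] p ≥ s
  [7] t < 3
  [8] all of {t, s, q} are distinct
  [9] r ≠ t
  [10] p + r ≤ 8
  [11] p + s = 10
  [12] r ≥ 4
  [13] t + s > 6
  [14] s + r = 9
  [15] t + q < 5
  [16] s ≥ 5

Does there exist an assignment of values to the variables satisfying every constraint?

From constraints 6 and 16: p ≥ s ≥ 5. From constraint 12: r ≥ 4. Hence p + r ≥ 9. But constraint 10 requires p + r ≤ 8, and 8 < 9. Contradiction.

Unsatisfiable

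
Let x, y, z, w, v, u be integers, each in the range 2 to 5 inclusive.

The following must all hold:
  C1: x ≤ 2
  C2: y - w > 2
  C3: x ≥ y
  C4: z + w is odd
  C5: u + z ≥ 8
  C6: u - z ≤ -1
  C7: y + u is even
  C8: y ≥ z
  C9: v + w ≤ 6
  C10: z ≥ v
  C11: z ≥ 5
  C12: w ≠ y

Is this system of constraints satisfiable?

From constraints 8 and 11: y ≥ z and z ≥ 5, so y ≥ 5. From constraints 1 and 3: y ≤ x and x ≤ 2, so y ≤ 2. But 2 < 5, so no value of y works.

Unsatisfiable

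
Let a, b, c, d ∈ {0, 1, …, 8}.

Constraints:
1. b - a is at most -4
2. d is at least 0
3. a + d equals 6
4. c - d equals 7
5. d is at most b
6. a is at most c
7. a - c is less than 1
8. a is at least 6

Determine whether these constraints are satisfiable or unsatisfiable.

Take a = 6, b = 1, c = 7, d = 0. Then constraint 1: b - a = -5; constraint 3: a + d = 6, and every other listed constraint is also met.

Satisfiable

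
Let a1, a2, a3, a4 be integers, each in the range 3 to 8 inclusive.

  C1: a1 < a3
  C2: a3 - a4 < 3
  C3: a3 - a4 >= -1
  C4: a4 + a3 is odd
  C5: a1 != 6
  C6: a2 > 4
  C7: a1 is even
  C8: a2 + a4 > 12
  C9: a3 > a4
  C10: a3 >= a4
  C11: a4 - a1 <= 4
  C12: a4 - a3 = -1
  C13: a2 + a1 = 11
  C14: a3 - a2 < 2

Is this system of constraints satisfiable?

Satisfiable

Try a1 = 4, a2 = 7, a3 = 8, a4 = 7.
Check constraint 2: a3 - a4 = 1; constraint 3: a3 - a4 = 1. The remaining constraints are straightforward to verify.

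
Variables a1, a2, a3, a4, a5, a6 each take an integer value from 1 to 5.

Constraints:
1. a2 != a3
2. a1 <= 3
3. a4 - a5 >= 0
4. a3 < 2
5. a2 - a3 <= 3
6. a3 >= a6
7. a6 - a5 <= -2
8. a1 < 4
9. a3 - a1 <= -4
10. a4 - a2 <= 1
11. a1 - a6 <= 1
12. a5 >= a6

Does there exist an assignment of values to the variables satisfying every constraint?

Constraints 3, 5, 7, 9, 10, and 11 give a3 − a2 ≥ -3, a2 − a4 ≥ -1, a4 − a5 ≥ 0, a5 − a6 ≥ 2, a6 − a1 ≥ -1, a1 − a3 ≥ 4.
Adding all 6 inequalities: the left sides telescope to 0, and the right sides sum to (-3) + (-1) + 0 + 2 + (-1) + 4 = 1. So 0 ≥ 1, which is false.

Unsatisfiable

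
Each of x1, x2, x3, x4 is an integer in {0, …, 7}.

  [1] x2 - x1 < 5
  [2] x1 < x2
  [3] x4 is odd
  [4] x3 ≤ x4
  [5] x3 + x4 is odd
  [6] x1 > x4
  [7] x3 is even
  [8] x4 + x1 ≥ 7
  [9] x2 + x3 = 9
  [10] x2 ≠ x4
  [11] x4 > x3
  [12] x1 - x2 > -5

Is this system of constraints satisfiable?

Try x1 = 5, x2 = 7, x3 = 2, x4 = 3.
Check constraint 1: x2 - x1 = 2; constraint 8: x4 + x1 = 8; constraint 9: x2 + x3 = 9. The remaining constraints are straightforward to verify.

Satisfiable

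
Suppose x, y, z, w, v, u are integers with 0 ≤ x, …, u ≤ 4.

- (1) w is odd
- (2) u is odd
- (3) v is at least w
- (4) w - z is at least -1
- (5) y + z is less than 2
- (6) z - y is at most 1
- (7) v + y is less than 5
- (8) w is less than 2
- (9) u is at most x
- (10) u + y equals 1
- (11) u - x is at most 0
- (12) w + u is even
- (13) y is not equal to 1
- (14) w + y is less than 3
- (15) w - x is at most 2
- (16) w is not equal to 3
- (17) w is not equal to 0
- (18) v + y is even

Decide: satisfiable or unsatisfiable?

Satisfiable

Try x = 2, y = 0, z = 1, w = 1, v = 4, u = 1.
Check constraint 4: w - z = 0; constraint 5: y + z = 1. The remaining constraints are straightforward to verify.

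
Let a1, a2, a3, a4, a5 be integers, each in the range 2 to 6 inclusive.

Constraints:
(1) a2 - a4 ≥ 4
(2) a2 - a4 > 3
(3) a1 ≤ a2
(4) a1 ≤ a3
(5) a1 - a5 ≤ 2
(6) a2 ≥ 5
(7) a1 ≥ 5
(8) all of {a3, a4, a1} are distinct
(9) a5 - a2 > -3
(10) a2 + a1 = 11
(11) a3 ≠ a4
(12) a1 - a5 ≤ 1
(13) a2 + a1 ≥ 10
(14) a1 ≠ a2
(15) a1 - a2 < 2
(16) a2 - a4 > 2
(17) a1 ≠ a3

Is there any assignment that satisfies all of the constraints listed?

Satisfiable

Try a1 = 5, a2 = 6, a3 = 6, a4 = 2, a5 = 6.
Check constraint 1: a2 - a4 = 4; constraint 2: a2 - a4 = 4. The remaining constraints are straightforward to verify.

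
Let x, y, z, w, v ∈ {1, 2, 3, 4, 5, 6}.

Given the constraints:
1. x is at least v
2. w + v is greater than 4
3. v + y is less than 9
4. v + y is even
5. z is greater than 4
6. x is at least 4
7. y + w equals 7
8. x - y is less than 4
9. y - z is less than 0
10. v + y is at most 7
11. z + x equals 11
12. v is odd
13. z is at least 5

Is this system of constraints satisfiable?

Satisfiable

Try x = 5, y = 3, z = 6, w = 4, v = 3.
Check constraint 2: w + v = 7; constraint 3: v + y = 6; constraint 7: y + w = 7. The remaining constraints are straightforward to verify.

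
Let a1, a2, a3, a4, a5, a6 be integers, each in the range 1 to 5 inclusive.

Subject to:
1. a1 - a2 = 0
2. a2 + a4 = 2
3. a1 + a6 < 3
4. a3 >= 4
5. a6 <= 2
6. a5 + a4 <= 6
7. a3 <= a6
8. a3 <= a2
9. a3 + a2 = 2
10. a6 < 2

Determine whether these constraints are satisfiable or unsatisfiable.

Unsatisfiable

From constraints 4 and 7: a6 ≥ a3 and a3 ≥ 4, so a6 ≥ 4. From constraint 10: a6 ≤ 1. But 1 < 4, so no value of a6 works.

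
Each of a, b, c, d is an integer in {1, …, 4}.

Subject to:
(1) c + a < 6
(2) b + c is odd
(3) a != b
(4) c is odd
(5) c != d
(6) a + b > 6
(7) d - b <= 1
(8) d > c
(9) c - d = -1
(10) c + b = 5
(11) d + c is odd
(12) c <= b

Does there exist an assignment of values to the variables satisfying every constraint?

Satisfiable

Setting (a, b, c, d) = (3, 4, 1, 2) satisfies everything: constraint 1: c + a = 4; constraint 6: a + b = 7; constraint 7: d - b = -2, and the others follow.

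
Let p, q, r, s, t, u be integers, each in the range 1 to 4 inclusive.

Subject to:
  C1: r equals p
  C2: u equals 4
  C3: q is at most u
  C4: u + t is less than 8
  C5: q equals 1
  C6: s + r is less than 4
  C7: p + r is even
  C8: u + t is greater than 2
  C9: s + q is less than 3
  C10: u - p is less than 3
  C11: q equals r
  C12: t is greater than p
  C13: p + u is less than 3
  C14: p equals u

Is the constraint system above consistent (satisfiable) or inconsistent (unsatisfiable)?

Unsatisfiable

Constraint 5 fixes q = 1 and constraint 2 fixes u = 4. Constraints 1, 11, and 14 give q = r = p = u, so q = u. But 1 ≠ 4 — contradiction.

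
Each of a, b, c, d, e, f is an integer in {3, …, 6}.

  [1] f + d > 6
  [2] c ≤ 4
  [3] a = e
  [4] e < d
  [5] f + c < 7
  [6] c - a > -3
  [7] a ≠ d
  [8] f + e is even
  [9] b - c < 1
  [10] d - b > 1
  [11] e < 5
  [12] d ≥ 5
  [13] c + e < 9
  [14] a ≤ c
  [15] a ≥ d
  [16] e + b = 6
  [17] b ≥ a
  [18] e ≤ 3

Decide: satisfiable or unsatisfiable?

From constraints 12 and 15: a ≥ d and d ≥ 5, so a ≥ 5. From constraints 2 and 14: a ≤ c and c ≤ 4, so a ≤ 4. But 4 < 5, so no value of a works.

Unsatisfiable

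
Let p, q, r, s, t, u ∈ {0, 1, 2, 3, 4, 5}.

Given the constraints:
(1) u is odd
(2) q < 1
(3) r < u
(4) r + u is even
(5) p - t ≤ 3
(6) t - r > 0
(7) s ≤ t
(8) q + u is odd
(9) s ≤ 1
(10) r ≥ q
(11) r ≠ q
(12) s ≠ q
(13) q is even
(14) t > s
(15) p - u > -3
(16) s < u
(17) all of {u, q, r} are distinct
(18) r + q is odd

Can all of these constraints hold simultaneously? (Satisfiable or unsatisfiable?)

The assignment p = 3, q = 0, r = 1, s = 1, t = 3, u = 5 works:
  constraint 5 holds since p - t = 0.
  constraint 6 holds since t - r = 2.
  constraint 15 holds since p - u = -2.
The rest check out directly.

Satisfiable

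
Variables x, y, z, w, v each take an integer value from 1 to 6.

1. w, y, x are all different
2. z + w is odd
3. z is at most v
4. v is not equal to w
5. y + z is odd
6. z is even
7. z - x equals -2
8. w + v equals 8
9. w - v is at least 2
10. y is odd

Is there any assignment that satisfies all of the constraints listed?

Setting (x, y, z, w, v) = (4, 3, 2, 5, 3) satisfies everything: constraint 7: z - x = -2; constraint 8: w + v = 8, and the others follow.

Satisfiable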